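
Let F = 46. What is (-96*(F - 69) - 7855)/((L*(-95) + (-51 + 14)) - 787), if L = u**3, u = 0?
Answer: 5647/824 ≈ 6.8532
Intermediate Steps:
L = 0 (L = 0**3 = 0)
(-96*(F - 69) - 7855)/((L*(-95) + (-51 + 14)) - 787) = (-96*(46 - 69) - 7855)/((0*(-95) + (-51 + 14)) - 787) = (-96*(-23) - 7855)/((0 - 37) - 787) = (2208 - 7855)/(-37 - 787) = -5647/(-824) = -5647*(-1/824) = 5647/824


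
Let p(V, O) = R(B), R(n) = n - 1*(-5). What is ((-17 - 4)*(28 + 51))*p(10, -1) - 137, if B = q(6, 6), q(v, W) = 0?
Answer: -8432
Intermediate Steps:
B = 0
R(n) = 5 + n (R(n) = n + 5 = 5 + n)
p(V, O) = 5 (p(V, O) = 5 + 0 = 5)
((-17 - 4)*(28 + 51))*p(10, -1) - 137 = ((-17 - 4)*(28 + 51))*5 - 137 = -21*79*5 - 137 = -1659*5 - 137 = -8295 - 137 = -8432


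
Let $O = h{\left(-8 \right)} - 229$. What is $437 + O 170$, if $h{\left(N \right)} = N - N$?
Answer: $-38493$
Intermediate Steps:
$h{\left(N \right)} = 0$
$O = -229$ ($O = 0 - 229 = -229$)
$437 + O 170 = 437 - 38930 = -38493$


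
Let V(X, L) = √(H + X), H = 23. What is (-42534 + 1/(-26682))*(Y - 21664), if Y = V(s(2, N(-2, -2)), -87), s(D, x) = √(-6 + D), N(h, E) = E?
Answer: 12293152191248/13341 - 1134892189*√(23 + 2*I)/26682 ≈ 9.2125e+8 - 8860.6*I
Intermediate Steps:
V(X, L) = √(23 + X)
Y = √(23 + 2*I) (Y = √(23 + √(-6 + 2)) = √(23 + √(-4)) = √(23 + 2*I) ≈ 4.8004 + 0.20832*I)
(-42534 + 1/(-26682))*(Y - 21664) = (-42534 + 1/(-26682))*(√(23 + 2*I) - 21664) = (-42534 - 1/26682)*(-21664 + √(23 + 2*I)) = -1134892189*(-21664 + √(23 + 2*I))/26682 = 12293152191248/13341 - 1134892189*√(23 + 2*I)/26682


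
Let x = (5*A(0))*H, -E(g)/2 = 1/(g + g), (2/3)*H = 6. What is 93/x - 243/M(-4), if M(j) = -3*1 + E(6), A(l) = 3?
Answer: 66199/855 ≈ 77.426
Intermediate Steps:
H = 9 (H = (3/2)*6 = 9)
E(g) = -1/g (E(g) = -2/(g + g) = -2*1/(2*g) = -1/g)
x = 135 (x = (5*3)*9 = 15*9 = 135)
M(j) = -19/6 (M(j) = -3*1 - 1/6 = -3 - 1*⅙ = -3 - ⅙ = -19/6)
93/x - 243/M(-4) = 93/135 - 243/(-19/6) = 93*(1/135) - 243*(-6/19) = 31/45 + 1458/19 = 66199/855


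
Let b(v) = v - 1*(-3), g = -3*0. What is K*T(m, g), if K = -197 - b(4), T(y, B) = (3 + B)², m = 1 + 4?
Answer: -1836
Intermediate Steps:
m = 5
g = 0
b(v) = 3 + v (b(v) = v + 3 = 3 + v)
K = -204 (K = -197 - (3 + 4) = -197 - 1*7 = -197 - 7 = -204)
K*T(m, g) = -204*(3 + 0)² = -204*3² = -204*9 = -1836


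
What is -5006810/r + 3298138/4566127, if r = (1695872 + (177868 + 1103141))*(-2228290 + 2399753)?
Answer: 1683429051798441744/2330665131527354681 ≈ 0.72230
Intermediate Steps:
r = 510424946903 (r = (1695872 + 1281009)*171463 = 2976881*171463 = 510424946903)
-5006810/r + 3298138/4566127 = -5006810/510424946903 + 3298138/4566127 = 1683429051798441744/2330665131527354681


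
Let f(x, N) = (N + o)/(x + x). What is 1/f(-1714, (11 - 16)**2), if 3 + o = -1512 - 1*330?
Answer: 857/455 ≈ 1.8835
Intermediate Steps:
o = -1845 (o = -3 + (-1512 - 1*330) = -3 + (-1512 - 330) = -3 - 1842 = -1845)
f(x, N) = (-1845 + N)/(2*x) (f(x, N) = (N - 1845)/(x + x) = (-1845 + N)/((2*x)) = (-1845 + N)*(1/(2*x)) = (-1845 + N)/(2*x))
1/f(-1714, (11 - 16)**2) = 1/((1/2)*(-1845 + (11 - 16)**2)/(-1714)) = 1/((1/2)*(-1/1714)*(-1845 + (-5)**2)) = 1/((1/2)*(-1/1714)*(-1845 + 25)) = 1/((1/2)*(-1/1714)*(-1820)) = 1/(455/857) = 857/455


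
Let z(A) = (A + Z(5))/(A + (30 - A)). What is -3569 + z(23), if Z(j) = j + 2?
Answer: -3568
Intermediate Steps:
Z(j) = 2 + j
z(A) = 7/30 + A/30 (z(A) = (A + (2 + 5))/(A + (30 - A)) = (A + 7)/30 = (7 + A)*(1/30) = 7/30 + A/30)
-3569 + z(23) = -3569 + (7/30 + (1/30)*23) = -3569 + (7/30 + 23/30) = -3569 + 1 = -3568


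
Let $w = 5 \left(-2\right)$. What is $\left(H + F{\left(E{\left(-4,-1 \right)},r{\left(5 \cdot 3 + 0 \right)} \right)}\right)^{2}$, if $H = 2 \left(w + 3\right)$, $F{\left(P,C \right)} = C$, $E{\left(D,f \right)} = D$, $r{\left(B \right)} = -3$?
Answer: $289$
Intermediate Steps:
$w = -10$
$H = -14$ ($H = 2 \left(-10 + 3\right) = 2 \left(-7\right) = -14$)
$\left(H + F{\left(E{\left(-4,-1 \right)},r{\left(5 \cdot 3 + 0 \right)} \right)}\right)^{2} = \left(-14 - 3\right)^{2} = \left(-17\right)^{2} = 289$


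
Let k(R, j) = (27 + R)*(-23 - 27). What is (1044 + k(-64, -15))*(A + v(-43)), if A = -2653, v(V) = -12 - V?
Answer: -7588068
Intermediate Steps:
k(R, j) = -1350 - 50*R (k(R, j) = (27 + R)*(-50) = -1350 - 50*R)
(1044 + k(-64, -15))*(A + v(-43)) = (1044 + (-1350 - 50*(-64)))*(-2653 + (-12 - 1*(-43))) = (1044 + (-1350 + 3200))*(-2653 + (-12 + 43)) = (1044 + 1850)*(-2653 + 31) = 2894*(-2622) = -7588068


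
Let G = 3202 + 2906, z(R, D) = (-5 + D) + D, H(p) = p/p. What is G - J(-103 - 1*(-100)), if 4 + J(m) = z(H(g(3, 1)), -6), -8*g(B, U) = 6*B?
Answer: 6129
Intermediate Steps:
g(B, U) = -3*B/4
H(p) = 1
z(R, D) = -5 + 2*D
J(m) = -21 (J(m) = -4 + (-5 + 2*(-6)) = -4 + (-5 - 12) = -4 - 17 = -21)
G = 6108
G - J(-103 - 1*(-100)) = 6108 - 1*(-21) = 6108 + 21 = 6129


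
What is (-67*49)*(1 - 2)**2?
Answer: -3283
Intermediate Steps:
(-67*49)*(1 - 2)**2 = -3283*(-1)**2 = -3283*1 = -3283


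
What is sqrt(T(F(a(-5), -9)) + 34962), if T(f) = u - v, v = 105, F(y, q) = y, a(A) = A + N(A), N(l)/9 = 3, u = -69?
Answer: 2*sqrt(8697) ≈ 186.52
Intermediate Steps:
N(l) = 27 (N(l) = 9*3 = 27)
a(A) = 27 + A (a(A) = A + 27 = 27 + A)
T(f) = -174 (T(f) = -69 - 1*105 = -69 - 105 = -174)
sqrt(T(F(a(-5), -9)) + 34962) = sqrt(-174 + 34962) = sqrt(34788) = 2*sqrt(8697)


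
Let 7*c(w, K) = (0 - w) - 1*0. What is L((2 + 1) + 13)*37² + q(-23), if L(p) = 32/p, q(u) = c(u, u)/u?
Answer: 19165/7 ≈ 2737.9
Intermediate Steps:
c(w, K) = -w/7 (c(w, K) = ((0 - w) - 1*0)/7 = (-w + 0)/7 = (-w)/7 = -w/7)
q(u) = -⅐ (q(u) = (-u/7)/u = -⅐)
L((2 + 1) + 13)*37² + q(-23) = (32/((2 + 1) + 13))*37² - ⅐ = (32/(3 + 13))*1369 - ⅐ = (32/16)*1369 - ⅐ = (32*(1/16))*1369 - ⅐ = 2*1369 - ⅐ = 2738 - ⅐ = 19165/7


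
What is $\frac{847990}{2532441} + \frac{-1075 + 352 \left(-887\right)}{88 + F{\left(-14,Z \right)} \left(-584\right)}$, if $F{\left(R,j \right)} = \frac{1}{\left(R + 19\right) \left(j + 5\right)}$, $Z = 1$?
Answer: $- \frac{11900296759165}{2603349348} \approx -4571.1$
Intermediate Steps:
$F{\left(R,j \right)} = \frac{1}{\left(5 + j\right) \left(19 + R\right)}$ ($F{\left(R,j \right)} = \frac{1}{\left(19 + R\right) \left(5 + j\right)} = \frac{1}{\left(5 + j\right) \left(19 + R\right)}$)
$\frac{847990}{2532441} + \frac{-1075 + 352 \left(-887\right)}{88 + F{\left(-14,Z \right)} \left(-584\right)} = \frac{847990}{2532441} + \frac{-1075 + 352 \left(-887\right)}{88 + \frac{1}{95 + 5 \left(-14\right) + 19 \cdot 1 - 14} \left(-584\right)} = 847990 \cdot \frac{1}{2532441} + \frac{-1075 - 312224}{88 + \frac{1}{95 - 70 + 19 - 14} \left(-584\right)} = \frac{847990}{2532441} - \frac{313299}{88 + \frac{1}{30} \left(-584\right)} = \frac{847990}{2532441} - \frac{313299}{88 - \frac{292}{15}} = \frac{847990}{2532441} - \frac{313299}{\frac{1028}{15}} = \frac{847990}{2532441} - \frac{4699485}{1028} = - \frac{11900296759165}{2603349348}$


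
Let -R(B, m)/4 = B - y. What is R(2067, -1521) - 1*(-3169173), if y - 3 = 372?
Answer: 3162405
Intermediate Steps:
y = 375 (y = 3 + 372 = 375)
R(B, m) = 1500 - 4*B (R(B, m) = -4*(B - 1*375) = -4*(B - 375) = -4*(-375 + B) = 1500 - 4*B)
R(2067, -1521) - 1*(-3169173) = (1500 - 4*2067) - 1*(-3169173) = (1500 - 8268) + 3169173 = -6768 + 3169173 = 3162405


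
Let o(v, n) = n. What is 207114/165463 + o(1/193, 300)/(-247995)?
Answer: 3420906502/2735599779 ≈ 1.2505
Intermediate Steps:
207114/165463 + o(1/193, 300)/(-247995) = 207114/165463 + 300/(-247995) = 207114*(1/165463) + 300*(-1/247995) = 207114/165463 - 20/16533 = 3420906502/2735599779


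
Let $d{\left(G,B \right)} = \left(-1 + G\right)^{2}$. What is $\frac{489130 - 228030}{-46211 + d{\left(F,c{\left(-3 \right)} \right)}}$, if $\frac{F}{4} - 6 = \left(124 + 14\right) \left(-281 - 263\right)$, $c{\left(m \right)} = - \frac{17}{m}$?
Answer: $\frac{130550}{45079512007} \approx 2.896 \cdot 10^{-6}$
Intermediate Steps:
$F = -300264$ ($F = 24 + 4 \left(124 + 14\right) \left(-281 - 263\right) = 24 + 4 \cdot 138 \left(-544\right) = 24 + 4 \left(-75072\right) = 24 - 300288 = -300264$)
$\frac{489130 - 228030}{-46211 + d{\left(F,c{\left(-3 \right)} \right)}} = \frac{489130 - 228030}{-46211 + \left(-1 - 300264\right)^{2}} = \frac{261100}{-46211 + \left(-300265\right)^{2}} = \frac{261100}{-46211 + 90159070225} = \frac{261100}{90159024014} = 261100 \cdot \frac{1}{90159024014} = \frac{130550}{45079512007}$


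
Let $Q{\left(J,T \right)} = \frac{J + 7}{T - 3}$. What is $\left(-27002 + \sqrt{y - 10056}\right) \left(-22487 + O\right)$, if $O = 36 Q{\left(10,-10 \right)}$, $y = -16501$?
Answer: $\frac{7910046886}{13} - \frac{292943 i \sqrt{26557}}{13} \approx 6.0846 \cdot 10^{8} - 3.6722 \cdot 10^{6} i$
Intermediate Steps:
$Q{\left(J,T \right)} = \frac{7 + J}{-3 + T}$
$O = - \frac{612}{13}$ ($O = 36 \frac{7 + 10}{-3 - 10} = 36 \frac{1}{-13} \cdot 17 = 36 \left(\left(- \frac{1}{13}\right) 17\right) = 36 \left(- \frac{17}{13}\right) = - \frac{612}{13} \approx -47.077$)
$\left(-27002 + \sqrt{y - 10056}\right) \left(-22487 + O\right) = \left(-27002 + \sqrt{-16501 - 10056}\right) \left(-22487 - \frac{612}{13}\right) = \left(-27002 + \sqrt{-26557}\right) \left(- \frac{292943}{13}\right) = \left(-27002 + i \sqrt{26557}\right) \left(- \frac{292943}{13}\right) = \frac{7910046886}{13} - \frac{292943 i \sqrt{26557}}{13}$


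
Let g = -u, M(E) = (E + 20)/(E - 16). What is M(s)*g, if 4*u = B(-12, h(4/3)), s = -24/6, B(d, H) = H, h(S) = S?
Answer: 4/15 ≈ 0.26667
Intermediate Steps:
s = -4 (s = -24*1/6 = -4)
u = 1/3 (u = (4/3)/4 = (4*(1/3))/4 = (1/4)*(4/3) = 1/3 ≈ 0.33333)
M(E) = (20 + E)/(-16 + E)
g = -1/3 (g = -1*1/3 = -1/3 ≈ -0.33333)
M(s)*g = ((20 - 4)/(-16 - 4))*(-1/3) = (16/(-20))*(-1/3) = -1/20*16*(-1/3) = -4/5*(-1/3) = 4/15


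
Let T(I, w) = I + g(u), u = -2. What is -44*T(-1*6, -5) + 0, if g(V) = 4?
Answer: 88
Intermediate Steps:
T(I, w) = 4 + I (T(I, w) = I + 4 = 4 + I)
-44*T(-1*6, -5) + 0 = -44*(4 - 1*6) + 0 = -44*(4 - 6) + 0 = -44*(-2) + 0 = 88 + 0 = 88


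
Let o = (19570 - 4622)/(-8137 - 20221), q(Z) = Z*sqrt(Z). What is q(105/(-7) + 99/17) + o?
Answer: -7474/14179 - 312*I*sqrt(663)/289 ≈ -0.52712 - 27.798*I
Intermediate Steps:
q(Z) = Z**(3/2)
o = -7474/14179 (o = 14948/(-28358) = 14948*(-1/28358) = -7474/14179 ≈ -0.52712)
q(105/(-7) + 99/17) + o = (105/(-7) + 99/17)**(3/2) - 7474/14179 = (105*(-1/7) + 99*(1/17))**(3/2) - 7474/14179 = (-15 + 99/17)**(3/2) - 7474/14179 = (-156/17)**(3/2) - 7474/14179 = -312*I*sqrt(663)/289 - 7474/14179 = -7474/14179 - 312*I*sqrt(663)/289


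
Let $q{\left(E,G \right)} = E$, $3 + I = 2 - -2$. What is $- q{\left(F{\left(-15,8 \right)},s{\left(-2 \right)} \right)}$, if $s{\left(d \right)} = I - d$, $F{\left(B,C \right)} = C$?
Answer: $-8$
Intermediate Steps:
$I = 1$ ($I = -3 + \left(2 - -2\right) = -3 + \left(2 + 2\right) = -3 + 4 = 1$)
$s{\left(d \right)} = 1 - d$
$- q{\left(F{\left(-15,8 \right)},s{\left(-2 \right)} \right)} = \left(-1\right) 8 = -8$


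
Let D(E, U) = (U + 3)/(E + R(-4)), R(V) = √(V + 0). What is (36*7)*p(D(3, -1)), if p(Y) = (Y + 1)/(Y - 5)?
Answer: -21420/269 + 6048*I/269 ≈ -79.628 + 22.483*I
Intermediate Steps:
R(V) = √V
D(E, U) = (3 + U)/(E + 2*I) (D(E, U) = (U + 3)/(E + √(-4)) = (3 + U)/(E + 2*I))
p(Y) = (1 + Y)/(-5 + Y)
(36*7)*p(D(3, -1)) = (36*7)*((1 + (3 - 1)/(3 + 2*I))/(-5 + (3 - 1)/(3 + 2*I))) = 252*((1 + ((3 - 2*I)/13)*2)/(-5 + ((3 - 2*I)/13)*2)) = 252*((1 + 2*(3 - 2*I)/13)/(-5 + 2*(3 - 2*I)/13)) = 252*(1 + 2*(3 - 2*I)/13)/(-5 + 2*(3 - 2*I)/13)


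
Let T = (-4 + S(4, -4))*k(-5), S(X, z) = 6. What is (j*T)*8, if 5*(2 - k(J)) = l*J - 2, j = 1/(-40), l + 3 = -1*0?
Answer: 6/25 ≈ 0.24000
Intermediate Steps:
l = -3 (l = -3 - 1*0 = -3 + 0 = -3)
j = -1/40 ≈ -0.025000
k(J) = 12/5 + 3*J/5 (k(J) = 2 - (-3*J - 2)/5 = 2 - (-2 - 3*J)/5 = 2 + (⅖ + 3*J/5) = 12/5 + 3*J/5)
T = -6/5 (T = (-4 + 6)*(12/5 + (⅗)*(-5)) = 2*(12/5 - 3) = 2*(-⅗) = -6/5 ≈ -1.2000)
(j*T)*8 = -1/40*(-6/5)*8 = (3/100)*8 = 6/25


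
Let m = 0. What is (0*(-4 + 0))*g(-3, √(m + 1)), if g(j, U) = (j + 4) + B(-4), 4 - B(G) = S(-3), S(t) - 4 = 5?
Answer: 0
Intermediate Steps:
S(t) = 9 (S(t) = 4 + 5 = 9)
B(G) = -5 (B(G) = 4 - 1*9 = 4 - 9 = -5)
g(j, U) = -1 + j (g(j, U) = (j + 4) - 5 = (4 + j) - 5 = -1 + j)
(0*(-4 + 0))*g(-3, √(m + 1)) = (0*(-4 + 0))*(-1 - 3) = (0*(-4))*(-4) = 0*(-4) = 0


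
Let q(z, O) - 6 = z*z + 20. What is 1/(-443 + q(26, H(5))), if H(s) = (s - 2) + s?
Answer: 1/259 ≈ 0.0038610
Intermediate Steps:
H(s) = -2 + 2*s (H(s) = (-2 + s) + s = -2 + 2*s)
q(z, O) = 26 + z² (q(z, O) = 6 + (z*z + 20) = 6 + (z² + 20) = 6 + (20 + z²) = 26 + z²)
1/(-443 + q(26, H(5))) = 1/(-443 + (26 + 26²)) = 1/(-443 + (26 + 676)) = 1/(-443 + 702) = 1/259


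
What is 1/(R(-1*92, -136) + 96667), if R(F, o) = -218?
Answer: 1/96449 ≈ 1.0368e-5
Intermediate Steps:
1/(R(-1*92, -136) + 96667) = 1/(-218 + 96667) = 1/96449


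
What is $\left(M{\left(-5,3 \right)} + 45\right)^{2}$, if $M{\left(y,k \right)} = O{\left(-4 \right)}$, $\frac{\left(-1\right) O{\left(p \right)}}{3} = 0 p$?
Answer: $2025$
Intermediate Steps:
$O{\left(p \right)} = 0$ ($O{\left(p \right)} = - 3 \cdot 0 p = \left(-3\right) 0 = 0$)
$M{\left(y,k \right)} = 0$
$\left(M{\left(-5,3 \right)} + 45\right)^{2} = \left(0 + 45\right)^{2} = 45^{2} = 2025$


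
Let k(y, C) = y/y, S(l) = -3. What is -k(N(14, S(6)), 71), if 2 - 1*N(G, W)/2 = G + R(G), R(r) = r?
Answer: -1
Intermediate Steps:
N(G, W) = 4 - 4*G (N(G, W) = 4 - 2*(G + G) = 4 - 4*G)
k(y, C) = 1
-k(N(14, S(6)), 71) = -1*1 = -1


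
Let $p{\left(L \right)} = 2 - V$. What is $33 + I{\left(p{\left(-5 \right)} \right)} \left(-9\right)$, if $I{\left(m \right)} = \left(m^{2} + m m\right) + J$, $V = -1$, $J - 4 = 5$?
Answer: $-210$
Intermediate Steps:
$J = 9$ ($J = 4 + 5 = 9$)
$p{\left(L \right)} = 3$ ($p{\left(L \right)} = 2 - -1 = 2 + 1 = 3$)
$I{\left(m \right)} = 9 + 2 m^{2}$ ($I{\left(m \right)} = \left(m^{2} + m m\right) + 9 = \left(m^{2} + m^{2}\right) + 9 = 2 m^{2} + 9 = 9 + 2 m^{2}$)
$33 + I{\left(p{\left(-5 \right)} \right)} \left(-9\right) = 33 + \left(9 + 2 \cdot 3^{2}\right) \left(-9\right) = 33 + \left(9 + 2 \cdot 9\right) \left(-9\right) = 33 + \left(9 + 18\right) \left(-9\right) = 33 + 27 \left(-9\right) = 33 - 243 = -210$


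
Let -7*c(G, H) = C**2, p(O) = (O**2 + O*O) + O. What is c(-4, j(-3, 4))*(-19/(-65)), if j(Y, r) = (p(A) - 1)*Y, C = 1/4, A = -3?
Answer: -19/7280 ≈ -0.0026099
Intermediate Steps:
p(O) = O + 2*O**2 (p(O) = (O**2 + O**2) + O = 2*O**2 + O = O + 2*O**2)
C = 1/4 ≈ 0.25000
j(Y, r) = 14*Y (j(Y, r) = (-3*(1 + 2*(-3)) - 1)*Y = (-3*(1 - 6) - 1)*Y = (-3*(-5) - 1)*Y = (15 - 1)*Y = 14*Y)
c(G, H) = -1/112 (c(G, H) = -(1/4)**2/7 = -1/7*1/16 = -1/112)
c(-4, j(-3, 4))*(-19/(-65)) = -(-19)/(112*(-65)) = -(-19)*(-1)/(112*65) = -1/112*19/65 = -19/7280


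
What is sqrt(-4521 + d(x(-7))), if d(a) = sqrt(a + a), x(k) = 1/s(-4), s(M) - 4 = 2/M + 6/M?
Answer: 2*I*sqrt(1130) ≈ 67.231*I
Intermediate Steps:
s(M) = 4 + 8/M (s(M) = 4 + (2/M + 6/M) = 4 + 8/M)
x(k) = 1/2 (x(k) = 1/(4 + 8/(-4)) = 1/(4 + 8*(-1/4)) = 1/(4 - 2) = 1/2)
d(a) = sqrt(2)*sqrt(a) (d(a) = sqrt(2*a) = sqrt(2)*sqrt(a))
sqrt(-4521 + d(x(-7))) = sqrt(-4521 + sqrt(2)*sqrt(1/2)) = sqrt(-4521 + sqrt(2)*(sqrt(2)/2)) = sqrt(-4521 + 1) = sqrt(-4520) = 2*I*sqrt(1130)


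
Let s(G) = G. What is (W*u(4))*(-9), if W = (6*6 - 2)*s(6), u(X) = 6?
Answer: -11016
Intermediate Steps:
W = 204 (W = (6*6 - 2)*6 = (36 - 2)*6 = 34*6 = 204)
(W*u(4))*(-9) = (204*6)*(-9) = 1224*(-9) = -11016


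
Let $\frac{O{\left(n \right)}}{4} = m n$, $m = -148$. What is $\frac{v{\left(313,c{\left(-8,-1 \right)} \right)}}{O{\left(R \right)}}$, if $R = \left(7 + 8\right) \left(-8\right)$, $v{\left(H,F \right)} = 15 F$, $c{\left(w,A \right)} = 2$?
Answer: $\frac{1}{2368} \approx 0.0004223$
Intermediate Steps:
$R = -120$ ($R = 15 \left(-8\right) = -120$)
$O{\left(n \right)} = - 592 n$ ($O{\left(n \right)} = 4 \left(- 148 n\right) = - 592 n$)
$\frac{v{\left(313,c{\left(-8,-1 \right)} \right)}}{O{\left(R \right)}} = \frac{15 \cdot 2}{\left(-592\right) \left(-120\right)} = \frac{30}{71040} = 30 \cdot \frac{1}{71040} = \frac{1}{2368}$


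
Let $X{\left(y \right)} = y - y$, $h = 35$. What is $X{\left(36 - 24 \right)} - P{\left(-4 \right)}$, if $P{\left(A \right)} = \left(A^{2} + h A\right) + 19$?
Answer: $105$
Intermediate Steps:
$X{\left(y \right)} = 0$
$P{\left(A \right)} = 19 + A^{2} + 35 A$ ($P{\left(A \right)} = \left(A^{2} + 35 A\right) + 19 = 19 + A^{2} + 35 A$)
$X{\left(36 - 24 \right)} - P{\left(-4 \right)} = 0 - \left(19 + \left(-4\right)^{2} + 35 \left(-4\right)\right) = 0 - \left(19 + 16 - 140\right) = 0 - -105 = 0 + 105 = 105$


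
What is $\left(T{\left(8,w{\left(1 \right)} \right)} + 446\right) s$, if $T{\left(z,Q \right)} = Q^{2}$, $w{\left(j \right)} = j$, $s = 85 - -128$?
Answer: $95211$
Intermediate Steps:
$s = 213$ ($s = 85 + 128 = 213$)
$\left(T{\left(8,w{\left(1 \right)} \right)} + 446\right) s = \left(1^{2} + 446\right) 213 = \left(1 + 446\right) 213 = 447 \cdot 213 = 95211$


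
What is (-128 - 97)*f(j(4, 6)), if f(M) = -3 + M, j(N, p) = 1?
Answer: 450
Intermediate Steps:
(-128 - 97)*f(j(4, 6)) = (-128 - 97)*(-3 + 1) = -225*(-2) = 450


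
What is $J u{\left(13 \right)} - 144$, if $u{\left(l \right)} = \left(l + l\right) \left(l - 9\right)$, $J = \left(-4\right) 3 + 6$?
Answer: $-768$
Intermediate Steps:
$J = -6$ ($J = -12 + 6 = -6$)
$u{\left(l \right)} = 2 l \left(-9 + l\right)$
$J u{\left(13 \right)} - 144 = - 6 \cdot 2 \cdot 13 \left(-9 + 13\right) - 144 = - 6 \cdot 2 \cdot 13 \cdot 4 - 144 = \left(-6\right) 104 - 144 = -624 - 144 = -768$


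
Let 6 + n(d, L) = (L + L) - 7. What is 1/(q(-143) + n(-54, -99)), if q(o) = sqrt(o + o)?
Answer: -211/44807 - I*sqrt(286)/44807 ≈ -0.0047091 - 0.00037743*I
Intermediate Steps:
q(o) = sqrt(2)*sqrt(o) (q(o) = sqrt(2*o) = sqrt(2)*sqrt(o))
n(d, L) = -13 + 2*L (n(d, L) = -6 + ((L + L) - 7) = -6 + (2*L - 7) = -6 + (-7 + 2*L) = -13 + 2*L)
1/(q(-143) + n(-54, -99)) = 1/(sqrt(2)*sqrt(-143) + (-13 + 2*(-99))) = 1/(sqrt(2)*(I*sqrt(143)) + (-13 - 198)) = 1/(I*sqrt(286) - 211) = 1/(-211 + I*sqrt(286))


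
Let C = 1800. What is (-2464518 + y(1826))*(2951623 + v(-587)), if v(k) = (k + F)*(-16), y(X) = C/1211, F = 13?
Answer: -8836615829384886/1211 ≈ -7.2970e+12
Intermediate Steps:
y(X) = 1800/1211
v(k) = -208 - 16*k (v(k) = (k + 13)*(-16) = (13 + k)*(-16) = -208 - 16*k)
(-2464518 + y(1826))*(2951623 + v(-587)) = (-2464518 + 1800/1211)*(2951623 + (-208 - 16*(-587))) = -2984529498*(2951623 + (-208 + 9392))/1211 = -2984529498*(2951623 + 9184)/1211 = -2984529498/1211*2960807 = -8836615829384886/1211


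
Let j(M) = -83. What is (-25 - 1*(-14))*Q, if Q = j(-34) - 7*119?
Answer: 10076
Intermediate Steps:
Q = -916 (Q = -83 - 7*119 = -83 - 1*833 = -83 - 833 = -916)
(-25 - 1*(-14))*Q = (-25 - 1*(-14))*(-916) = (-25 + 14)*(-916) = -11*(-916) = 10076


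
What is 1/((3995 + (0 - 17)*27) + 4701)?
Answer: 1/8237 ≈ 0.00012140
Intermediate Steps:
1/((3995 + (0 - 17)*27) + 4701) = 1/((3995 - 17*27) + 4701) = 1/((3995 - 459) + 4701) = 1/(3536 + 4701) = 1/8237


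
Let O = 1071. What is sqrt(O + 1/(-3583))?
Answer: 4*sqrt(859335971)/3583 ≈ 32.726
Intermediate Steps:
sqrt(O + 1/(-3583)) = sqrt(1071 + 1/(-3583)) = sqrt(1071 - 1/3583) = sqrt(3837392/3583) = 4*sqrt(859335971)/3583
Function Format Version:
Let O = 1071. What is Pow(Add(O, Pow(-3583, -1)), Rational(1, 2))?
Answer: Mul(Rational(4, 3583), Pow(859335971, Rational(1, 2))) ≈ 32.726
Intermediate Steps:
Pow(Add(O, Pow(-3583, -1)), Rational(1, 2)) = Pow(Add(1071, Pow(-3583, -1)), Rational(1, 2)) = Pow(Add(1071, Rational(-1, 3583)), Rational(1, 2)) = Pow(Rational(3837392, 3583), Rational(1, 2)) = Mul(Rational(4, 3583), Pow(859335971, Rational(1, 2)))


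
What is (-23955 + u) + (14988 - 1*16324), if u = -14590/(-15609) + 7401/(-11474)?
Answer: -4529507187355/179097666 ≈ -25291.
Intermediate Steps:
u = 51883451/179097666 (u = -14590*(-1/15609) + 7401*(-1/11474) = 14590/15609 - 7401/11474 = 51883451/179097666 ≈ 0.28969)
(-23955 + u) + (14988 - 1*16324) = (-23955 + 51883451/179097666) + (14988 - 1*16324) = -4290232705579/179097666 + (14988 - 16324) = -4290232705579/179097666 - 1336 = -4529507187355/179097666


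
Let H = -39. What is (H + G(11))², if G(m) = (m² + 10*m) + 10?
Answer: 40804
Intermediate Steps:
G(m) = 10 + m² + 10*m
(H + G(11))² = (-39 + (10 + 11² + 10*11))² = (-39 + (10 + 121 + 110))² = (-39 + 241)² = 202² = 40804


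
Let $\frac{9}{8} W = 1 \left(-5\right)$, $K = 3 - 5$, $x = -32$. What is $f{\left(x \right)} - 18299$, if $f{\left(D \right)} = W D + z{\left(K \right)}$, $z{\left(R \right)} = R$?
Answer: $- \frac{163429}{9} \approx -18159.0$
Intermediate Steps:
$K = -2$
$W = - \frac{40}{9}$ ($W = \frac{8 \cdot 1 \left(-5\right)}{9} = \frac{8}{9} \left(-5\right) = - \frac{40}{9} \approx -4.4444$)
$f{\left(D \right)} = -2 - \frac{40 D}{9}$ ($f{\left(D \right)} = - \frac{40 D}{9} - 2 = -2 - \frac{40 D}{9}$)
$f{\left(x \right)} - 18299 = \left(-2 - - \frac{1280}{9}\right) - 18299 = \left(-2 + \frac{1280}{9}\right) - 18299 = \frac{1262}{9} - 18299 = - \frac{163429}{9}$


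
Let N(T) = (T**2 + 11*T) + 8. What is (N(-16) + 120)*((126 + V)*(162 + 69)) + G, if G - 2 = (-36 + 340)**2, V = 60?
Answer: 9029346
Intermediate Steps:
N(T) = 8 + T**2 + 11*T
G = 92418 (G = 2 + (-36 + 340)**2 = 2 + 304**2 = 2 + 92416 = 92418)
(N(-16) + 120)*((126 + V)*(162 + 69)) + G = ((8 + (-16)**2 + 11*(-16)) + 120)*((126 + 60)*(162 + 69)) + 92418 = ((8 + 256 - 176) + 120)*(186*231) + 92418 = (88 + 120)*42966 + 92418 = 208*42966 + 92418 = 8936928 + 92418 = 9029346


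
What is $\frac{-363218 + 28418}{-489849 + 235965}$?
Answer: $\frac{27900}{21157} \approx 1.3187$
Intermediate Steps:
$\frac{-363218 + 28418}{-489849 + 235965} = - \frac{334800}{-253884} = \left(-334800\right) \left(- \frac{1}{253884}\right) = \frac{27900}{21157}$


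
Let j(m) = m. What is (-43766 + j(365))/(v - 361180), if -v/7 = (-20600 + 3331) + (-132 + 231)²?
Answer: 14467/102968 ≈ 0.14050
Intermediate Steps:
v = 52276 (v = -7*((-20600 + 3331) + (-132 + 231)²) = -7*(-17269 + 99²) = -7*(-17269 + 9801) = -7*(-7468) = 52276)
(-43766 + j(365))/(v - 361180) = (-43766 + 365)/(52276 - 361180) = -43401/(-308904) = -43401*(-1/308904) = 14467/102968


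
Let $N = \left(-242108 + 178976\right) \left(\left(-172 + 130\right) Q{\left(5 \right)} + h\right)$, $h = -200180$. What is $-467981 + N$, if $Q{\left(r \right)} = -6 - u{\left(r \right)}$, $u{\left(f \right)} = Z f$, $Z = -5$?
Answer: $12687675115$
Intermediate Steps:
$u{\left(f \right)} = - 5 f$
$Q{\left(r \right)} = -6 + 5 r$ ($Q{\left(r \right)} = -6 - - 5 r = -6 + 5 r$)
$N = 12688143096$ ($N = \left(-242108 + 178976\right) \left(\left(-172 + 130\right) \left(-6 + 5 \cdot 5\right) - 200180\right) = - 63132 \left(- 42 \left(-6 + 25\right) - 200180\right) = - 63132 \left(\left(-42\right) 19 - 200180\right) = - 63132 \left(-798 - 200180\right) = \left(-63132\right) \left(-200978\right) = 12688143096$)
$-467981 + N = -467981 + 12688143096 = 12687675115$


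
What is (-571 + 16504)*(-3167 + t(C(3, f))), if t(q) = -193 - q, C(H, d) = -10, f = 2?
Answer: -53375550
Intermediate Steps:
(-571 + 16504)*(-3167 + t(C(3, f))) = (-571 + 16504)*(-3167 + (-193 - 1*(-10))) = 15933*(-3167 + (-193 + 10)) = 15933*(-3167 - 183) = 15933*(-3350) = -53375550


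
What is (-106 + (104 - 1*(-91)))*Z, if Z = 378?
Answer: 33642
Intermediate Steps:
(-106 + (104 - 1*(-91)))*Z = (-106 + (104 - 1*(-91)))*378 = (-106 + (104 + 91))*378 = (-106 + 195)*378 = 89*378 = 33642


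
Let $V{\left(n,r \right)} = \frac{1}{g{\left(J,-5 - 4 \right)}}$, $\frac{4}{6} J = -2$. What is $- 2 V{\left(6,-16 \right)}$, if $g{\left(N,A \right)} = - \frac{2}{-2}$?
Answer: $-2$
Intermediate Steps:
$J = -3$ ($J = \frac{3}{2} \left(-2\right) = -3$)
$g{\left(N,A \right)} = 1$ ($g{\left(N,A \right)} = \left(-2\right) \left(- \frac{1}{2}\right) = 1$)
$V{\left(n,r \right)} = 1$ ($V{\left(n,r \right)} = 1^{-1} = 1$)
$- 2 V{\left(6,-16 \right)} = \left(-2\right) 1 = -2$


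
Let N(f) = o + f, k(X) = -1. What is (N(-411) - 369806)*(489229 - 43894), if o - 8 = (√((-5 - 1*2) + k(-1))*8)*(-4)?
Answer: -164867025015 - 28501440*I*√2 ≈ -1.6487e+11 - 4.0307e+7*I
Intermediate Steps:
o = 8 - 64*I*√2 (o = 8 + (√((-5 - 1*2) - 1)*8)*(-4) = 8 + (√((-5 - 2) - 1)*8)*(-4) = 8 + (√(-7 - 1)*8)*(-4) = 8 + (√(-8)*8)*(-4) = 8 + ((2*I*√2)*8)*(-4) = 8 + (16*I*√2)*(-4) = 8 - 64*I*√2 ≈ 8.0 - 90.51*I)
N(f) = 8 + f - 64*I*√2 (N(f) = (8 - 64*I*√2) + f = 8 + f - 64*I*√2)
(N(-411) - 369806)*(489229 - 43894) = ((8 - 411 - 64*I*√2) - 369806)*(489229 - 43894) = ((-403 - 64*I*√2) - 369806)*445335 = (-370209 - 64*I*√2)*445335 = -164867025015 - 28501440*I*√2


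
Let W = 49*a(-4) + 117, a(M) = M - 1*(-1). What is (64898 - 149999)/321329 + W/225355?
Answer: -3837515145/14482619359 ≈ -0.26497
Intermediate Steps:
a(M) = 1 + M (a(M) = M + 1 = 1 + M)
W = -30 (W = 49*(1 - 4) + 117 = 49*(-3) + 117 = -147 + 117 = -30)
(64898 - 149999)/321329 + W/225355 = (64898 - 149999)/321329 - 30/225355 = -85101*1/321329 - 30*1/225355 = -85101/321329 - 6/45071 = -3837515145/14482619359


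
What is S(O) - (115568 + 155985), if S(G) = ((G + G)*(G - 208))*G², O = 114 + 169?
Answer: 3399506497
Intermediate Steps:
O = 283
S(G) = 2*G³*(-208 + G) (S(G) = ((2*G)*(-208 + G))*G² = (2*G*(-208 + G))*G² = 2*G³*(-208 + G))
S(O) - (115568 + 155985) = 2*283³*(-208 + 283) - (115568 + 155985) = 2*22665187*75 - 1*271553 = 3399778050 - 271553 = 3399506497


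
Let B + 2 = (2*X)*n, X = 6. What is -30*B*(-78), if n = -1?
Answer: -32760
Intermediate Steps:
B = -14 (B = -2 + (2*6)*(-1) = -2 + 12*(-1) = -2 - 12 = -14)
-30*B*(-78) = -30*(-14)*(-78) = 420*(-78) = -32760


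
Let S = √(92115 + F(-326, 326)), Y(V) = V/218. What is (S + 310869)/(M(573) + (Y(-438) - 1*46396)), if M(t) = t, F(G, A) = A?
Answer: -33884721/4994926 - 109*√92441/4994926 ≈ -6.7905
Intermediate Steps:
Y(V) = V/218 (Y(V) = V*(1/218) = V/218)
S = √92441 (S = √(92115 + 326) = √92441 ≈ 304.04)
(S + 310869)/(M(573) + (Y(-438) - 1*46396)) = (√92441 + 310869)/(573 + ((1/218)*(-438) - 1*46396)) = (310869 + √92441)/(573 + (-219/109 - 46396)) = (310869 + √92441)/(573 - 5057383/109) = (310869 + √92441)/(-4994926/109) = (310869 + √92441)*(-109/4994926) = -33884721/4994926 - 109*√92441/4994926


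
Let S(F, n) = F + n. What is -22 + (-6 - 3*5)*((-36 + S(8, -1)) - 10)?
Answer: 797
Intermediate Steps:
-22 + (-6 - 3*5)*((-36 + S(8, -1)) - 10) = -22 + (-6 - 3*5)*((-36 + (8 - 1)) - 10) = -22 + (-6 - 15)*((-36 + 7) - 10) = -22 - 21*(-29 - 10) = -22 - 21*(-39) = -22 + 819 = 797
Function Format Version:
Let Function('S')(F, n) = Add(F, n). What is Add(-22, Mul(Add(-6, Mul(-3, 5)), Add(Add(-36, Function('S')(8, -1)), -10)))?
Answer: 797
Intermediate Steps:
Add(-22, Mul(Add(-6, Mul(-3, 5)), Add(Add(-36, Function('S')(8, -1)), -10))) = Add(-22, Mul(Add(-6, Mul(-3, 5)), Add(Add(-36, Add(8, -1)), -10))) = Add(-22, Mul(Add(-6, -15), Add(Add(-36, 7), -10))) = Add(-22, Mul(-21, Add(-29, -10))) = Add(-22, Mul(-21, -39)) = Add(-22, 819) = 797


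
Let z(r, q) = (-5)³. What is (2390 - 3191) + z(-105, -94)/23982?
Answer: -19209707/23982 ≈ -801.00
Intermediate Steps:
z(r, q) = -125
(2390 - 3191) + z(-105, -94)/23982 = (2390 - 3191) - 125/23982 = -801 - 125*1/23982 = -801 - 125/23982 = -19209707/23982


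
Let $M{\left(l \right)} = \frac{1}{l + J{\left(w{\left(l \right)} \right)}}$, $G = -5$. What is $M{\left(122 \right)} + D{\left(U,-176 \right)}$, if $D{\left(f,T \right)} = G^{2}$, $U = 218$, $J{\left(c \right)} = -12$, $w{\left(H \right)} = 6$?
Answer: $\frac{2751}{110} \approx 25.009$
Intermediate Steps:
$D{\left(f,T \right)} = 25$ ($D{\left(f,T \right)} = \left(-5\right)^{2} = 25$)
$M{\left(l \right)} = \frac{1}{-12 + l}$ ($M{\left(l \right)} = \frac{1}{l - 12} = \frac{1}{-12 + l}$)
$M{\left(122 \right)} + D{\left(U,-176 \right)} = \frac{1}{-12 + 122} + 25 = \frac{1}{110} + 25 = \frac{2751}{110}$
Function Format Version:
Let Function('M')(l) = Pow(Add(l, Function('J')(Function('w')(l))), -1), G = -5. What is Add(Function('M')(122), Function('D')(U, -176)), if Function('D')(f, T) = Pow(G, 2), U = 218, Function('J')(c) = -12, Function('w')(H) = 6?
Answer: Rational(2751, 110) ≈ 25.009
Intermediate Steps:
Function('D')(f, T) = 25 (Function('D')(f, T) = Pow(-5, 2) = 25)
Function('M')(l) = Pow(Add(-12, l), -1) (Function('M')(l) = Pow(Add(l, -12), -1) = Pow(Add(-12, l), -1))
Add(Function('M')(122), Function('D')(U, -176)) = Add(Pow(Add(-12, 122), -1), 25) = Add(Pow(110, -1), 25) = Add(Rational(1, 110), 25) = Rational(2751, 110)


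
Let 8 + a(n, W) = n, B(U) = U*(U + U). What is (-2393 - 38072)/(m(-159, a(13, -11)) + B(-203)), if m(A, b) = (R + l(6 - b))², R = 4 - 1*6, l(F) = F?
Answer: -40465/82419 ≈ -0.49097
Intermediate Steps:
B(U) = 2*U² (B(U) = U*(2*U) = 2*U²)
R = -2 (R = 4 - 6 = -2)
a(n, W) = -8 + n
m(A, b) = (4 - b)² (m(A, b) = (-2 + (6 - b))² = (4 - b)²)
(-2393 - 38072)/(m(-159, a(13, -11)) + B(-203)) = (-2393 - 38072)/((-4 + (-8 + 13))² + 2*(-203)²) = -40465/((-4 + 5)² + 2*41209) = -40465/(1² + 82418) = -40465/(1 + 82418) = -40465/82419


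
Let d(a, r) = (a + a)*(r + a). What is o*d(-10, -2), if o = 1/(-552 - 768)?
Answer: -2/11 ≈ -0.18182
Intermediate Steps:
d(a, r) = 2*a*(a + r) (d(a, r) = (2*a)*(a + r) = 2*a*(a + r))
o = -1/1320 (o = 1/(-1320) = -1/1320 ≈ -0.00075758)
o*d(-10, -2) = -(-10)*(-10 - 2)/660 = -(-10)*(-12)/660 = -1/1320*240 = -2/11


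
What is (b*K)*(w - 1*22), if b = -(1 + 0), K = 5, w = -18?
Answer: 200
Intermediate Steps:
b = -1 (b = -1*1 = -1)
(b*K)*(w - 1*22) = (-1*5)*(-18 - 1*22) = -5*(-18 - 22) = -5*(-40) = 200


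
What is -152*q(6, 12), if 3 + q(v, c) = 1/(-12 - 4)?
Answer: 931/2 ≈ 465.50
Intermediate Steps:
q(v, c) = -49/16 (q(v, c) = -3 + 1/(-12 - 4) = -3 + 1/(-16) = -3 - 1/16 = -49/16)
-152*q(6, 12) = -152*(-49/16) = 931/2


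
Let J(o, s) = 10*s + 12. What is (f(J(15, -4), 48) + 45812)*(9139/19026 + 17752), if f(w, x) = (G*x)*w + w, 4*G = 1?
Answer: 7675228494284/9513 ≈ 8.0681e+8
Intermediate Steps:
J(o, s) = 12 + 10*s
G = 1/4 (G = (1/4)*1 = 1/4 ≈ 0.25000)
f(w, x) = w + w*x/4 (f(w, x) = (x/4)*w + w = w*x/4 + w = w + w*x/4)
(f(J(15, -4), 48) + 45812)*(9139/19026 + 17752) = ((12 + 10*(-4))*(4 + 48)/4 + 45812)*(9139/19026 + 17752) = ((1/4)*(12 - 40)*52 + 45812)*(9139*(1/19026) + 17752) = ((1/4)*(-28)*52 + 45812)*(9139/19026 + 17752) = (-364 + 45812)*(337758691/19026) = 45448*(337758691/19026) = 7675228494284/9513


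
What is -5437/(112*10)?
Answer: -5437/1120 ≈ -4.8545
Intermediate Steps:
-5437/(112*10) = -5437/1120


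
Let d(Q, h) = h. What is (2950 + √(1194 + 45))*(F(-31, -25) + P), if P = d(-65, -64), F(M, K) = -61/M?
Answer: -5672850/31 - 1923*√1239/31 ≈ -1.8518e+5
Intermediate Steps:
P = -64
(2950 + √(1194 + 45))*(F(-31, -25) + P) = (2950 + √(1194 + 45))*(-61/(-31) - 64) = (2950 + √1239)*(-61*(-1/31) - 64) = (2950 + √1239)*(61/31 - 64) = (2950 + √1239)*(-1923/31) = -5672850/31 - 1923*√1239/31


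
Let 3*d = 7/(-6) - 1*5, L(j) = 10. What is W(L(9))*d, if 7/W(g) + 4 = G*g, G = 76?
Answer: -37/1944 ≈ -0.019033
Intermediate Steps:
W(g) = 7/(-4 + 76*g)
d = -37/18 (d = (7/(-6) - 1*5)/3 = (7*(-⅙) - 5)/3 = (-7/6 - 5)/3 = (⅓)*(-37/6) = -37/18 ≈ -2.0556)
W(L(9))*d = (7/(4*(-1 + 19*10)))*(-37/18) = (7/(4*(-1 + 190)))*(-37/18) = ((7/4)/189)*(-37/18) = ((7/4)*(1/189))*(-37/18) = (1/108)*(-37/18) = -37/1944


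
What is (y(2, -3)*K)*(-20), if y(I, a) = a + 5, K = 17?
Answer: -680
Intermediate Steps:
y(I, a) = 5 + a
(y(2, -3)*K)*(-20) = ((5 - 3)*17)*(-20) = (2*17)*(-20) = 34*(-20) = -680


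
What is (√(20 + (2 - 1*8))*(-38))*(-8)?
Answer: 304*√14 ≈ 1137.5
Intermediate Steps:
(√(20 + (2 - 1*8))*(-38))*(-8) = (√(20 + (2 - 8))*(-38))*(-8) = (√(20 - 6)*(-38))*(-8) = (√14*(-38))*(-8) = -38*√14*(-8) = 304*√14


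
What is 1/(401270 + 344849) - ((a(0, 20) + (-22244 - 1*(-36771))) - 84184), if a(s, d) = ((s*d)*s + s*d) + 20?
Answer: 51957488804/746119 ≈ 69637.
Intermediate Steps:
a(s, d) = 20 + d*s + d*s**2 (a(s, d) = ((d*s)*s + d*s) + 20 = (d*s**2 + d*s) + 20 = (d*s + d*s**2) + 20 = 20 + d*s + d*s**2)
1/(401270 + 344849) - ((a(0, 20) + (-22244 - 1*(-36771))) - 84184) = 1/(401270 + 344849) - (((20 + 20*0 + 20*0**2) + (-22244 - 1*(-36771))) - 84184) = 1/746119 - (((20 + 0 + 20*0) + (-22244 + 36771)) - 84184) = 1/746119 - (((20 + 0 + 0) + 14527) - 84184) = 1/746119 - ((20 + 14527) - 84184) = 1/746119 - (14547 - 84184) = 1/746119 - 1*(-69637) = 1/746119 + 69637 = 51957488804/746119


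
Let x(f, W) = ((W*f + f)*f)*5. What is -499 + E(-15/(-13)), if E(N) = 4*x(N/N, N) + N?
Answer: -5912/13 ≈ -454.77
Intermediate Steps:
x(f, W) = 5*f*(f + W*f) (x(f, W) = ((f + W*f)*f)*5 = (f*(f + W*f))*5 = 5*f*(f + W*f))
E(N) = 20 + 21*N (E(N) = 4*(5*(N/N)**2*(1 + N)) + N = 4*(5*1**2*(1 + N)) + N = 4*(5*1*(1 + N)) + N = 4*(5 + 5*N) + N = (20 + 20*N) + N = 20 + 21*N)
-499 + E(-15/(-13)) = -499 + (20 + 21*(-15/(-13))) = -499 + (20 + 21*(-15*(-1/13))) = -499 + (20 + 21*(15/13)) = -499 + (20 + 315/13) = -499 + 575/13 = -5912/13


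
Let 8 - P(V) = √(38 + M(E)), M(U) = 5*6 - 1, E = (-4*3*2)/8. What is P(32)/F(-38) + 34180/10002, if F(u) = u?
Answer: 304706/95019 + √67/38 ≈ 3.4222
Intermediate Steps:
E = -3 (E = -12*2*(⅛) = -24*⅛ = -3)
M(U) = 29 (M(U) = 30 - 1 = 29)
P(V) = 8 - √67 (P(V) = 8 - √(38 + 29) = 8 - √67)
P(32)/F(-38) + 34180/10002 = (8 - √67)/(-38) + 34180/10002 = (8 - √67)*(-1/38) + 34180*(1/10002) = (-4/19 + √67/38) + 17090/5001 = 304706/95019 + √67/38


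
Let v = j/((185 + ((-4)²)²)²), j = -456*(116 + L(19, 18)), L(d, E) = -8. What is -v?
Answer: 608/2401 ≈ 0.25323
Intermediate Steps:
j = -49248 (j = -456*(116 - 8) = -456*108 = -49248)
v = -608/2401 (v = -49248/(185 + ((-4)²)²)² = -49248/(185 + 16²)² = -49248/(185 + 256)² = -49248/(441²) = -49248/194481 = -49248*1/194481 = -608/2401 ≈ -0.25323)
-v = -1*(-608/2401) = 608/2401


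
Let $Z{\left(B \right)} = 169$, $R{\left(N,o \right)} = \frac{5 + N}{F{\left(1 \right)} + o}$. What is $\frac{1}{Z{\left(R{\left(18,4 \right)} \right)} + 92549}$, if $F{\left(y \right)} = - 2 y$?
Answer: $\frac{1}{92718} \approx 1.0785 \cdot 10^{-5}$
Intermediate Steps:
$R{\left(N,o \right)} = \frac{5 + N}{-2 + o}$ ($R{\left(N,o \right)} = \frac{5 + N}{\left(-2\right) 1 + o} = \frac{5 + N}{-2 + o}$)
$\frac{1}{Z{\left(R{\left(18,4 \right)} \right)} + 92549} = \frac{1}{169 + 92549} = \frac{1}{92718}$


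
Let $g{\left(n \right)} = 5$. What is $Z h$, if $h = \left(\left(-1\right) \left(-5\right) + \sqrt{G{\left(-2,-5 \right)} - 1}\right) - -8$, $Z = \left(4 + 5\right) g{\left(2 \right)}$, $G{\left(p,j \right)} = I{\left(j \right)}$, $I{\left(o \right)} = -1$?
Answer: $585 + 45 i \sqrt{2} \approx 585.0 + 63.64 i$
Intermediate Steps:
$G{\left(p,j \right)} = -1$
$Z = 45$ ($Z = \left(4 + 5\right) 5 = 9 \cdot 5 = 45$)
$h = 13 + i \sqrt{2}$ ($h = \left(\left(-1\right) \left(-5\right) + \sqrt{-1 - 1}\right) - -8 = \left(5 + \sqrt{-2}\right) + 8 = \left(5 + i \sqrt{2}\right) + 8 = 13 + i \sqrt{2} \approx 13.0 + 1.4142 i$)
$Z h = 45 \left(13 + i \sqrt{2}\right) = 585 + 45 i \sqrt{2}$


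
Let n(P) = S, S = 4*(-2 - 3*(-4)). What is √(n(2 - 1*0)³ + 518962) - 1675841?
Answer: -1675841 + √582962 ≈ -1.6751e+6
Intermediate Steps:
S = 40 (S = 4*(-2 + 12) = 4*10 = 40)
n(P) = 40
√(n(2 - 1*0)³ + 518962) - 1675841 = √(40³ + 518962) - 1675841 = √(64000 + 518962) - 1675841 = √582962 - 1675841 = -1675841 + √582962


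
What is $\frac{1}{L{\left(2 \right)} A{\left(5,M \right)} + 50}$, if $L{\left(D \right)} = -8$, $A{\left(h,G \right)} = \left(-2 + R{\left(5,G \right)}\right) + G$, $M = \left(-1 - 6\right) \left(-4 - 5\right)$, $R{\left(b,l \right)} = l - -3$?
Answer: $- \frac{1}{966} \approx -0.0010352$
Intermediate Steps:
$R{\left(b,l \right)} = 3 + l$ ($R{\left(b,l \right)} = l + 3 = 3 + l$)
$M = 63$ ($M = \left(-7\right) \left(-9\right) = 63$)
$A{\left(h,G \right)} = 1 + 2 G$ ($A{\left(h,G \right)} = \left(-2 + \left(3 + G\right)\right) + G = \left(1 + G\right) + G = 1 + 2 G$)
$\frac{1}{L{\left(2 \right)} A{\left(5,M \right)} + 50} = \frac{1}{- 8 \left(1 + 2 \cdot 63\right) + 50} = \frac{1}{- 8 \left(1 + 126\right) + 50} = \frac{1}{\left(-8\right) 127 + 50} = \frac{1}{-1016 + 50} = \frac{1}{-966} = - \frac{1}{966}$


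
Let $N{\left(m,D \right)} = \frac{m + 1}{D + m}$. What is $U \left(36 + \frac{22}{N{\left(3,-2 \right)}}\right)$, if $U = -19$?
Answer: $- \frac{1577}{2} \approx -788.5$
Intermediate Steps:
$N{\left(m,D \right)} = \frac{1 + m}{D + m}$
$U \left(36 + \frac{22}{N{\left(3,-2 \right)}}\right) = - 19 \left(36 + \frac{22}{\frac{1}{-2 + 3} \left(1 + 3\right)}\right) = - 19 \left(36 + \frac{22}{1^{-1} \cdot 4}\right) = - 19 \left(36 + \frac{22}{1 \cdot 4}\right) = - 19 \left(36 + \frac{22}{4}\right) = - 19 \left(36 + 22 \cdot \frac{1}{4}\right) = - 19 \left(36 + \frac{11}{2}\right) = \left(-19\right) \frac{83}{2} = - \frac{1577}{2}$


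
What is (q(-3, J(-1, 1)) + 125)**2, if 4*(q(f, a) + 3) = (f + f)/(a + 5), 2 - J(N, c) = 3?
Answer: 946729/64 ≈ 14793.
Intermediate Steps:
J(N, c) = -1 (J(N, c) = 2 - 1*3 = 2 - 3 = -1)
q(f, a) = -3 + f/(2*(5 + a)) (q(f, a) = -3 + ((f + f)/(a + 5))/4 = -3 + ((2*f)/(5 + a))/4 = -3 + (2*f/(5 + a))/4 = -3 + f/(2*(5 + a)))
(q(-3, J(-1, 1)) + 125)**2 = ((-30 - 3 - 6*(-1))/(2*(5 - 1)) + 125)**2 = ((1/2)*(-30 - 3 + 6)/4 + 125)**2 = ((1/2)*(1/4)*(-27) + 125)**2 = (-27/8 + 125)**2 = (973/8)**2 = 946729/64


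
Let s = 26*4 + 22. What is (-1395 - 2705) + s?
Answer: -3974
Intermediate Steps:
s = 126 (s = 104 + 22 = 126)
(-1395 - 2705) + s = (-1395 - 2705) + 126 = -4100 + 126 = -3974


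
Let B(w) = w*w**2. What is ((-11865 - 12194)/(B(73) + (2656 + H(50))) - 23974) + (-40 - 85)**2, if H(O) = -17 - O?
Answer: -3269542553/391606 ≈ -8349.1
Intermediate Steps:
B(w) = w**3
((-11865 - 12194)/(B(73) + (2656 + H(50))) - 23974) + (-40 - 85)**2 = ((-11865 - 12194)/(73**3 + (2656 + (-17 - 1*50))) - 23974) + (-40 - 85)**2 = (-24059/(389017 + (2656 + (-17 - 50))) - 23974) + (-125)**2 = (-24059/(389017 + (2656 - 67)) - 23974) + 15625 = (-24059/(389017 + 2589) - 23974) + 15625 = (-24059/391606 - 23974) + 15625 = -9388386303/391606 + 15625 = -3269542553/391606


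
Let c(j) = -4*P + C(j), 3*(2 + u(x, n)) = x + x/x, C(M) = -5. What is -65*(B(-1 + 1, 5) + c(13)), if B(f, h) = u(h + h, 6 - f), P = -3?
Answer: -1690/3 ≈ -563.33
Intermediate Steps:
u(x, n) = -5/3 + x/3 (u(x, n) = -2 + (x + x/x)/3 = -2 + (x + 1)/3 = -2 + (1 + x)/3 = -2 + (⅓ + x/3) = -5/3 + x/3)
c(j) = 7 (c(j) = -4*(-3) - 5 = 12 - 5 = 7)
B(f, h) = -5/3 + 2*h/3 (B(f, h) = -5/3 + (h + h)/3 = -5/3 + (2*h)/3 = -5/3 + 2*h/3)
-65*(B(-1 + 1, 5) + c(13)) = -65*((-5/3 + (⅔)*5) + 7) = -65*((-5/3 + 10/3) + 7) = -65*(5/3 + 7) = -65*26/3 = -1690/3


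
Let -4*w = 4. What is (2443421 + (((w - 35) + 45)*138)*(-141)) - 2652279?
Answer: -383980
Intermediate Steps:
w = -1 (w = -1/4*4 = -1)
(2443421 + (((w - 35) + 45)*138)*(-141)) - 2652279 = (2443421 + (((-1 - 35) + 45)*138)*(-141)) - 2652279 = (2443421 + ((-36 + 45)*138)*(-141)) - 2652279 = (2443421 + (9*138)*(-141)) - 2652279 = (2443421 + 1242*(-141)) - 2652279 = (2443421 - 175122) - 2652279 = 2268299 - 2652279 = -383980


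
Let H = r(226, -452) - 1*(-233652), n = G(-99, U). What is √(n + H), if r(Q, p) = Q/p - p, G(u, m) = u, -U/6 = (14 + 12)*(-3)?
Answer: 3*√104002/2 ≈ 483.74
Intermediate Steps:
U = 468 (U = -6*(14 + 12)*(-3) = -156*(-3) = -6*(-78) = 468)
n = -99
r(Q, p) = -p + Q/p
H = 468207/2 (H = (-1*(-452) + 226/(-452)) - 1*(-233652) = (452 + 226*(-1/452)) + 233652 = (452 - ½) + 233652 = 903/2 + 233652 = 468207/2 ≈ 2.3410e+5)
√(n + H) = √(-99 + 468207/2) = √(468009/2) = 3*√104002/2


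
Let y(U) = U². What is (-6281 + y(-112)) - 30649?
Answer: -24386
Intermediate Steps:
(-6281 + y(-112)) - 30649 = (-6281 + (-112)²) - 30649 = (-6281 + 12544) - 30649 = 6263 - 30649 = -24386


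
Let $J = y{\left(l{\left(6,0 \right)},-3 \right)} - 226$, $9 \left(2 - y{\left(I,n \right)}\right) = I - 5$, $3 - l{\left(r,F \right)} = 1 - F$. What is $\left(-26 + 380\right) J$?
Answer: $-79178$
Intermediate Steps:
$l{\left(r,F \right)} = 2 + F$ ($l{\left(r,F \right)} = 3 - \left(1 - F\right) = 3 + \left(-1 + F\right) = 2 + F$)
$y{\left(I,n \right)} = \frac{23}{9} - \frac{I}{9}$ ($y{\left(I,n \right)} = 2 - \frac{I - 5}{9} = 2 - \frac{-5 + I}{9} = 2 - \left(- \frac{5}{9} + \frac{I}{9}\right) = \frac{23}{9} - \frac{I}{9}$)
$J = - \frac{671}{3}$ ($J = \left(\frac{23}{9} - \frac{2 + 0}{9}\right) - 226 = \left(\frac{23}{9} - \frac{2}{9}\right) - 226 = \frac{7}{3} - 226 = - \frac{671}{3} \approx -223.67$)
$\left(-26 + 380\right) J = \left(-26 + 380\right) \left(- \frac{671}{3}\right) = 354 \left(- \frac{671}{3}\right) = -79178$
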